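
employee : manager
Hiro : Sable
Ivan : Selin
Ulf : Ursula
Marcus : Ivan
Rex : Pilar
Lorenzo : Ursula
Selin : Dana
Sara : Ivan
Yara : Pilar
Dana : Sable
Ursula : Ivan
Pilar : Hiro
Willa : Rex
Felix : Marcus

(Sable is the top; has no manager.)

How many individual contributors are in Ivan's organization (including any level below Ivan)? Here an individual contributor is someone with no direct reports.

The people in Ivan's organization with no one reporting to them are Sara, Ulf, Lorenzo, Felix. That is 4.

4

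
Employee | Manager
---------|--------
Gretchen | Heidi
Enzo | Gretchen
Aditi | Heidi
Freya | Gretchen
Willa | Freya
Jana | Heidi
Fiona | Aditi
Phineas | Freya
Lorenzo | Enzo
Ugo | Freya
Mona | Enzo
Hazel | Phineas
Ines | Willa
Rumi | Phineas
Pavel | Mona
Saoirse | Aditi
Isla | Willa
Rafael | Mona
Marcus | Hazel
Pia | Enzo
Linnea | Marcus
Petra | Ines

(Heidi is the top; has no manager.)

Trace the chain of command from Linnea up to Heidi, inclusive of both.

Linnea -> Marcus -> Hazel -> Phineas -> Freya -> Gretchen -> Heidi

Linnea reports to Marcus. Marcus reports to Hazel. Hazel reports to Phineas. Phineas reports to Freya. Freya reports to Gretchen. Gretchen reports to Heidi. Heidi is at the top.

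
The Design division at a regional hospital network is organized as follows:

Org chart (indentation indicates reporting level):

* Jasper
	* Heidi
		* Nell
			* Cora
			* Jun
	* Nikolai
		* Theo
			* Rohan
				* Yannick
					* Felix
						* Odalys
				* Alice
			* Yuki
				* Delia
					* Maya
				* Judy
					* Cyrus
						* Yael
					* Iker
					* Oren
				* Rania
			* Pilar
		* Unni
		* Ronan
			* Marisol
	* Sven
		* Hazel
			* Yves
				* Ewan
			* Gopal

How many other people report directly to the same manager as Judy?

2

Judy reports to Yuki. Yuki's other direct reports are Delia, Rania — 2 peers.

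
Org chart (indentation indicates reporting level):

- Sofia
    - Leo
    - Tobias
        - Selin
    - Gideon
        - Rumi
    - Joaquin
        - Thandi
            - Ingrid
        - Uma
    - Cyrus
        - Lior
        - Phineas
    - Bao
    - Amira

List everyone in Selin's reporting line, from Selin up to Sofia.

Selin reports to Tobias. Tobias reports to Sofia. Sofia is at the top.

Selin -> Tobias -> Sofia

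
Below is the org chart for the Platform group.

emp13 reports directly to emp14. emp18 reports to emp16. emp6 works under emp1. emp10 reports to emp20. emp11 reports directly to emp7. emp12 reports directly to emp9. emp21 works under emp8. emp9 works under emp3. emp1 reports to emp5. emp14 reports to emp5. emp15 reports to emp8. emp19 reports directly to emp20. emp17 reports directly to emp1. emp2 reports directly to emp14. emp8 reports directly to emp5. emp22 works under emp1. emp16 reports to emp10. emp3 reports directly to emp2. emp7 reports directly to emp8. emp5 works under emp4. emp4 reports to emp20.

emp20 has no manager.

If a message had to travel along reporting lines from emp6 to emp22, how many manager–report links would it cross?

2

emp6 is 1 level below emp1, and emp22 is 1 level below emp1 (their lowest common manager). The shortest path runs up from emp6 to emp1 and back down to emp22: 1 + 1 = 2 links.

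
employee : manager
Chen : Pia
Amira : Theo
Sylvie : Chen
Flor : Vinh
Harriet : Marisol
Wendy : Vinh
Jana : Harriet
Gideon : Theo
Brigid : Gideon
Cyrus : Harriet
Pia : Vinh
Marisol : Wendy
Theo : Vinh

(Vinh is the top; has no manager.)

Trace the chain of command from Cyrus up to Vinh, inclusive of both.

Cyrus -> Harriet -> Marisol -> Wendy -> Vinh

Cyrus reports to Harriet. Harriet reports to Marisol. Marisol reports to Wendy. Wendy reports to Vinh. Vinh is at the top.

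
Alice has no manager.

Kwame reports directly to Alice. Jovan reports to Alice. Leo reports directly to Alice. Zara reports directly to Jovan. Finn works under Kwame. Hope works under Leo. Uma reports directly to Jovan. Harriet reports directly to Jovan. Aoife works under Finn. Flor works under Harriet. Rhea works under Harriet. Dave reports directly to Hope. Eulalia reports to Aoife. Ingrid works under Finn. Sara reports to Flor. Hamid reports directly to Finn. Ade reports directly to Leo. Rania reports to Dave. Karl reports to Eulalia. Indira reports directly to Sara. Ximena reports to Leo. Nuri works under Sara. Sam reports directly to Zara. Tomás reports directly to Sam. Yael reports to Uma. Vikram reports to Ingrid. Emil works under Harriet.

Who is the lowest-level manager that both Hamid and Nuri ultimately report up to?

Hamid's chain of managers is Finn, Kwame, Alice. Nuri's chain of managers is Sara, Flor, Harriet, Jovan, Alice. The first manager that appears in both chains is Alice.

Alice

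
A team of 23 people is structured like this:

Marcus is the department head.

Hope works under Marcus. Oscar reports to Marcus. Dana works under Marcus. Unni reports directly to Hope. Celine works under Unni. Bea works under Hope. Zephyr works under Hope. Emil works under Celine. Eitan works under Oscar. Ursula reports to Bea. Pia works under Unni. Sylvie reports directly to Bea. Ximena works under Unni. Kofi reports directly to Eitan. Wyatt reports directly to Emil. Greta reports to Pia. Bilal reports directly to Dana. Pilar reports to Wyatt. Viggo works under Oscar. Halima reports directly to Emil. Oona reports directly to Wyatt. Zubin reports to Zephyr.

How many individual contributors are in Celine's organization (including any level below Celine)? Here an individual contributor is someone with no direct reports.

3

The people in Celine's organization with no one reporting to them are Halima, Oona, Pilar. That is 3.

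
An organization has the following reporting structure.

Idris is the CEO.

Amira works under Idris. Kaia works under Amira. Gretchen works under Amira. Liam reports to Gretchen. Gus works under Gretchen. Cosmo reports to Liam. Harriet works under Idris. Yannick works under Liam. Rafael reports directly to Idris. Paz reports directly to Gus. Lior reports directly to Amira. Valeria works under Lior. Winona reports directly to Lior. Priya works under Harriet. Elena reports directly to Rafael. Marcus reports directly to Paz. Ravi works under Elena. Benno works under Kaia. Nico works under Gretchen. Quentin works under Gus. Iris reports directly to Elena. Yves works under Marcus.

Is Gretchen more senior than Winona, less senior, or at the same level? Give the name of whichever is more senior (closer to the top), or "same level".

Gretchen is 2 levels below Idris; Winona is 3. Gretchen is higher.

Gretchen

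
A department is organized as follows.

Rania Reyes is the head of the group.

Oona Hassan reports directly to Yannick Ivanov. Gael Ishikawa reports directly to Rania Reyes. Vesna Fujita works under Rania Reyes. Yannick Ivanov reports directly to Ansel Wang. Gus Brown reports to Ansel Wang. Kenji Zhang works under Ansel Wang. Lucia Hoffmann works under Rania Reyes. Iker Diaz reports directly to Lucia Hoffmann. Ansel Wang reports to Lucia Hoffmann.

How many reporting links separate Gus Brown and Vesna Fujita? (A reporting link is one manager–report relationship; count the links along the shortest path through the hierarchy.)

4

Gus Brown is 3 levels below Rania Reyes, and Vesna Fujita is 1 level below Rania Reyes (their lowest common manager). The shortest path runs up from Gus Brown to Rania Reyes and back down to Vesna Fujita: 3 + 1 = 4 links.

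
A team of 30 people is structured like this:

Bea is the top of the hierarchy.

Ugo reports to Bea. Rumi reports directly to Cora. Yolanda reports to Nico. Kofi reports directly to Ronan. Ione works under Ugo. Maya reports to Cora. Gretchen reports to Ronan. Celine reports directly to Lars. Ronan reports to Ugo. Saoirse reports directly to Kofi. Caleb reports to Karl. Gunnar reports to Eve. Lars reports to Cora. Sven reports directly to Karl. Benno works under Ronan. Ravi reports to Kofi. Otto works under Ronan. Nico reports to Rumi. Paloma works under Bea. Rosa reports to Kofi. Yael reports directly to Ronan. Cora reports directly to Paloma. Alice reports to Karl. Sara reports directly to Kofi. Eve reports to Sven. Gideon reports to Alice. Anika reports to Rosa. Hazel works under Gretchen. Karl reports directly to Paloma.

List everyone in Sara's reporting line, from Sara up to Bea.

Sara -> Kofi -> Ronan -> Ugo -> Bea

Sara reports to Kofi. Kofi reports to Ronan. Ronan reports to Ugo. Ugo reports to Bea. Bea is at the top.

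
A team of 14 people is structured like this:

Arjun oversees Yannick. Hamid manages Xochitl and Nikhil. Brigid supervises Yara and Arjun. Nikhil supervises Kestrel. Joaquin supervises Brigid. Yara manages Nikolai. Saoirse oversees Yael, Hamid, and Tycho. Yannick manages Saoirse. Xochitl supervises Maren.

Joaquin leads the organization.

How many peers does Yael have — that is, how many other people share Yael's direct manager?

Yael reports to Saoirse. Saoirse's other direct reports are Hamid, Tycho — 2 peers.

2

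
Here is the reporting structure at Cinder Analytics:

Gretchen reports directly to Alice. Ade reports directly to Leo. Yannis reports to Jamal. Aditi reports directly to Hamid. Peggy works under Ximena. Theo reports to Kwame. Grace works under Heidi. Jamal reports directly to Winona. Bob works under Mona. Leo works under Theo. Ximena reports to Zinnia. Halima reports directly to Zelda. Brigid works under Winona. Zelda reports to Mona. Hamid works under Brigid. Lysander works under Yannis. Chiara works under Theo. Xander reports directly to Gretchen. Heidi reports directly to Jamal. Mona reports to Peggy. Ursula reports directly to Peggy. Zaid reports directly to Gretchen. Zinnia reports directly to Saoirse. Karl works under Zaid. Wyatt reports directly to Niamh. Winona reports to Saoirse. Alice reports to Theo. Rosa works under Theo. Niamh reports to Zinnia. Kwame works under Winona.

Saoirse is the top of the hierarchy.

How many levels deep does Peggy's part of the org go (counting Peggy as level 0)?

The longest chain under Peggy runs Peggy → Mona → Zelda → Halima, which is 3 levels below Peggy.

3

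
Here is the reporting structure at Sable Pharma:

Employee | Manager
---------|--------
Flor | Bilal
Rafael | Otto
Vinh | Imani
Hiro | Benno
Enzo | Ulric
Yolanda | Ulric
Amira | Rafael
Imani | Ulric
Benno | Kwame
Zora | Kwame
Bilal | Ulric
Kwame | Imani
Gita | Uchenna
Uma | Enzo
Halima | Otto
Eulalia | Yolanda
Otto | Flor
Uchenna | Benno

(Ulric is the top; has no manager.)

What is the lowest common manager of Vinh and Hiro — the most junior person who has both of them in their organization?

Imani

Vinh's chain of managers is Imani, Ulric. Hiro's chain of managers is Benno, Kwame, Imani, Ulric. The first manager that appears in both chains is Imani.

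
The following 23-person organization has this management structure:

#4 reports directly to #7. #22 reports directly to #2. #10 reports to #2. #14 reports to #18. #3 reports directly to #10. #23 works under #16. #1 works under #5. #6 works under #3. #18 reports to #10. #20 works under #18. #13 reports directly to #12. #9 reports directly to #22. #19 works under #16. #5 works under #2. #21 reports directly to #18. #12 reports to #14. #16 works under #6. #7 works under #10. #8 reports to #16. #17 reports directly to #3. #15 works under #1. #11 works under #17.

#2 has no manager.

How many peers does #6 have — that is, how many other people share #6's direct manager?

1

#6 reports to #3. #3's other direct reports are #17 — 1 peer.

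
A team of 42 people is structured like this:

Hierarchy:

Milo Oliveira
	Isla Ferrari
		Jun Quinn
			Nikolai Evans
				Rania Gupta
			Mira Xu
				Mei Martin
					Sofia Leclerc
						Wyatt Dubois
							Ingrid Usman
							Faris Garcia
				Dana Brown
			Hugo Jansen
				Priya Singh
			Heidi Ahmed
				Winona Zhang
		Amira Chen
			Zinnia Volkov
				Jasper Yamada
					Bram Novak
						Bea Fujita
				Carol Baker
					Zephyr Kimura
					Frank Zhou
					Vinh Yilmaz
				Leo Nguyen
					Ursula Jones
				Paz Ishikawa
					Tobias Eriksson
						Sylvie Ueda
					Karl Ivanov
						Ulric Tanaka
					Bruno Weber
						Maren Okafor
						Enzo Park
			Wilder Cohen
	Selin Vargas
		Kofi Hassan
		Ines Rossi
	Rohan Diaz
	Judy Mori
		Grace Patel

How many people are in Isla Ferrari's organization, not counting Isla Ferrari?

34

Isla Ferrari directly manages Jun Quinn, Amira Chen. Under Jun Quinn: Heidi Ahmed, Winona Zhang, Hugo Jansen, Priya Singh, Mira Xu, Dana Brown, Mei Martin, Sofia Leclerc, Wyatt Dubois, Faris Garcia, Ingrid Usman, Nikolai Evans, Rania Gupta (13). Under Amira Chen: Wilder Cohen, Zinnia Volkov, Paz Ishikawa, Bruno Weber, Enzo Park, Maren Okafor, Karl Ivanov, Ulric Tanaka, Tobias Eriksson, Sylvie Ueda, Leo Nguyen, Ursula Jones, Carol Baker, Vinh Yilmaz, Frank Zhou, Zephyr Kimura, Jasper Yamada, Bram Novak, Bea Fujita (19). So Isla Ferrari's organization is 2 direct reports plus everyone under them: 14 + 20 = 34.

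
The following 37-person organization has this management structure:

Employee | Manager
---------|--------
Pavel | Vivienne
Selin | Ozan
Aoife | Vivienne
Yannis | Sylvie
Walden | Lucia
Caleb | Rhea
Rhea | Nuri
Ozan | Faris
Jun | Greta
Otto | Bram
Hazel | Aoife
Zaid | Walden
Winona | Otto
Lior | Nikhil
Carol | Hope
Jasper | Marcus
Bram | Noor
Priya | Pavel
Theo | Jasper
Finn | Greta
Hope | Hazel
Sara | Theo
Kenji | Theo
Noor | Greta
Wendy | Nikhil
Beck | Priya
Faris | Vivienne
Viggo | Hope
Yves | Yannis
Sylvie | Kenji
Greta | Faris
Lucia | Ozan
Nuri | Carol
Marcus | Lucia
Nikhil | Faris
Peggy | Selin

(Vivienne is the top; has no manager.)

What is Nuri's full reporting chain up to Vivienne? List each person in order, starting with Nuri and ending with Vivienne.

Nuri -> Carol -> Hope -> Hazel -> Aoife -> Vivienne

Nuri reports to Carol. Carol reports to Hope. Hope reports to Hazel. Hazel reports to Aoife. Aoife reports to Vivienne. Vivienne is at the top.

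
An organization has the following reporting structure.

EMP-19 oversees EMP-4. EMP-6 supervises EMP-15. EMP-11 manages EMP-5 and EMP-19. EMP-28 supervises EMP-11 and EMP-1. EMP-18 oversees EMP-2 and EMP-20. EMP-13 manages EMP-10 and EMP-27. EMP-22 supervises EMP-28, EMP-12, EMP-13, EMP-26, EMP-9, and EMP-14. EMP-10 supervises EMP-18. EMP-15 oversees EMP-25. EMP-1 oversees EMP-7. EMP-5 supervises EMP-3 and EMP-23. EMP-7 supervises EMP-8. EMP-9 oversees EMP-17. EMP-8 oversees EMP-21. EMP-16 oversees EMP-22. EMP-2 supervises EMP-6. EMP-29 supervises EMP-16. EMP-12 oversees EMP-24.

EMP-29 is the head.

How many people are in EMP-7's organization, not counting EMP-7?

2

EMP-7 directly manages EMP-8. Under EMP-8: EMP-21 (1). That's 2 in total.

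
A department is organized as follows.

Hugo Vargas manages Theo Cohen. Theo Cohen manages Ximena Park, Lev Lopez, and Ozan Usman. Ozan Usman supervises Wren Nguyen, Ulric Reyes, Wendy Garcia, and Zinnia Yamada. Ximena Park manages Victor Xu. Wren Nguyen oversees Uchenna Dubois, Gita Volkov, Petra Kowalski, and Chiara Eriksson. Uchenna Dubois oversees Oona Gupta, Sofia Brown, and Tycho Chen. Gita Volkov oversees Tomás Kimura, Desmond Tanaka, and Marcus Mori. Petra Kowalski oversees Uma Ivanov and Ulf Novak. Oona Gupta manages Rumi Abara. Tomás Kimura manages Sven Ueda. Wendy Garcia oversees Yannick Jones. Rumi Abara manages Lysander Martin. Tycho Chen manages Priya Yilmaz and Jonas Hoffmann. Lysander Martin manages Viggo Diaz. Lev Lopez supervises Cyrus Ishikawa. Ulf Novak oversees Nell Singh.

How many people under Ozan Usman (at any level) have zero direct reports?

The people in Ozan Usman's organization with no one reporting to them are Ulric Reyes, Yannick Jones, Zinnia Yamada, Chiara Eriksson, Nell Singh, Uma Ivanov, Marcus Mori, Desmond Tanaka, Sven Ueda, Sofia Brown, Jonas Hoffmann, Priya Yilmaz, Viggo Diaz. That is 13.

13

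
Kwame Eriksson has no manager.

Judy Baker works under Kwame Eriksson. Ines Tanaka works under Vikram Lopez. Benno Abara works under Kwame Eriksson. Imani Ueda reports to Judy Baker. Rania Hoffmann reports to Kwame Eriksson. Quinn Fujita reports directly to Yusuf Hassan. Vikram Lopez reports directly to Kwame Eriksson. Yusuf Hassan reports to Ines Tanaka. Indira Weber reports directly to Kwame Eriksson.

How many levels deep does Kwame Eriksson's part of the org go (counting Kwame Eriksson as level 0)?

4

The longest chain under Kwame Eriksson runs Kwame Eriksson → Vikram Lopez → Ines Tanaka → Yusuf Hassan → Quinn Fujita, which is 4 levels below Kwame Eriksson.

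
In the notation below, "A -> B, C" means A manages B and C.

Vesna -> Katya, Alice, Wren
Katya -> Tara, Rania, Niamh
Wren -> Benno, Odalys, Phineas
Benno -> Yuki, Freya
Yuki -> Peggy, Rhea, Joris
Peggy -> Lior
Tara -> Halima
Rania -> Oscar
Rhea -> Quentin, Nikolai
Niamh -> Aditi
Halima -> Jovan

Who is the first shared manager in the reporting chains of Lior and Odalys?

Lior's chain of managers is Peggy, Yuki, Benno, Wren, Vesna. Odalys's chain of managers is Wren, Vesna. The first manager that appears in both chains is Wren.

Wren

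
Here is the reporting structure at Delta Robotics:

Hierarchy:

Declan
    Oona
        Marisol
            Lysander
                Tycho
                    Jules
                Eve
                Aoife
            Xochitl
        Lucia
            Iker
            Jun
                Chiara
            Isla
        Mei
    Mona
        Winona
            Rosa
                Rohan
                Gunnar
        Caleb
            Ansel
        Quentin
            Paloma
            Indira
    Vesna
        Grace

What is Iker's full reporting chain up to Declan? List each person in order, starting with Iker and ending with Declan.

Iker reports to Lucia. Lucia reports to Oona. Oona reports to Declan. Declan is at the top.

Iker -> Lucia -> Oona -> Declan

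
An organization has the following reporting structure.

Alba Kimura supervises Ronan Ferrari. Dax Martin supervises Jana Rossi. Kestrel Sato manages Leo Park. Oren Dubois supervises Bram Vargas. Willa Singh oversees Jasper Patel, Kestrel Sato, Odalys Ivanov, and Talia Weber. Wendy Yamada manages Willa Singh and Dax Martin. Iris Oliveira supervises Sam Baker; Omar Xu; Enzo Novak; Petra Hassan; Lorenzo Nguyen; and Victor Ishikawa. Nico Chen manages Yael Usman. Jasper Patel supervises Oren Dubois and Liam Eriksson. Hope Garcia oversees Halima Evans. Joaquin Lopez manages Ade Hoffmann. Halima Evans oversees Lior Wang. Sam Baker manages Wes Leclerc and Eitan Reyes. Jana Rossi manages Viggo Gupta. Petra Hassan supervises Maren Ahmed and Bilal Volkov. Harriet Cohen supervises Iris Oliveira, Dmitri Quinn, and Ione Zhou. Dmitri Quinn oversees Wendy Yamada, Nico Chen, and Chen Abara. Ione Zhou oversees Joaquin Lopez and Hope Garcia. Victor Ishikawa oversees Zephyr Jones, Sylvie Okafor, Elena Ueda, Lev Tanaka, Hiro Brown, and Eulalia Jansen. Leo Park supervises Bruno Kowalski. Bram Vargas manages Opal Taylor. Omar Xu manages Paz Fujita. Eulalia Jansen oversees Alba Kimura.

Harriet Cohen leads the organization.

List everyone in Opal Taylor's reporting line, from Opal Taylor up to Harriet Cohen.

Opal Taylor -> Bram Vargas -> Oren Dubois -> Jasper Patel -> Willa Singh -> Wendy Yamada -> Dmitri Quinn -> Harriet Cohen

Opal Taylor reports to Bram Vargas. Bram Vargas reports to Oren Dubois. Oren Dubois reports to Jasper Patel. Jasper Patel reports to Willa Singh. Willa Singh reports to Wendy Yamada. Wendy Yamada reports to Dmitri Quinn. Dmitri Quinn reports to Harriet Cohen. Harriet Cohen is at the top.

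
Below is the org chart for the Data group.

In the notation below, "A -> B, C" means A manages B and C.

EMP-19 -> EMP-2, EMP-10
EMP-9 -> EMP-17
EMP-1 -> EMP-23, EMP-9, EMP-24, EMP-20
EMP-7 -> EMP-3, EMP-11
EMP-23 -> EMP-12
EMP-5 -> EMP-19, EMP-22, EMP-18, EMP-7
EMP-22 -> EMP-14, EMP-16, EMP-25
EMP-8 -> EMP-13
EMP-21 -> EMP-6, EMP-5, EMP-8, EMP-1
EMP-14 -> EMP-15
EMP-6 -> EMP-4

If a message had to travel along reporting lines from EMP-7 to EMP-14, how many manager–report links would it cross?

3

EMP-7 is 1 level below EMP-5, and EMP-14 is 2 levels below EMP-5 (their lowest common manager). The shortest path runs up from EMP-7 to EMP-5 and back down to EMP-14: 1 + 2 = 3 links.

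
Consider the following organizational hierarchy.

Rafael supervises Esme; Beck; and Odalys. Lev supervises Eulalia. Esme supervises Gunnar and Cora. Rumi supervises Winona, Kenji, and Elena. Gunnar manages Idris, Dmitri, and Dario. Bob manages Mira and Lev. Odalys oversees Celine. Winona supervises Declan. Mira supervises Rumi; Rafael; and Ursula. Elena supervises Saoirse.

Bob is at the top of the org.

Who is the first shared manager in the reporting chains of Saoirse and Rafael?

Saoirse's chain of managers is Elena, Rumi, Mira, Bob. Rafael's chain of managers is Mira, Bob. The first manager that appears in both chains is Mira.

Mira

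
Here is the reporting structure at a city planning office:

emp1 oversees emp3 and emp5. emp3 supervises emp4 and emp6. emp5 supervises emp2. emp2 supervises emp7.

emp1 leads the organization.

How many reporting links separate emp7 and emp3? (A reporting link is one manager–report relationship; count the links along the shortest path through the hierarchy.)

4

emp7 is 3 levels below emp1, and emp3 is 1 level below emp1 (their lowest common manager). The shortest path runs up from emp7 to emp1 and back down to emp3: 3 + 1 = 4 links.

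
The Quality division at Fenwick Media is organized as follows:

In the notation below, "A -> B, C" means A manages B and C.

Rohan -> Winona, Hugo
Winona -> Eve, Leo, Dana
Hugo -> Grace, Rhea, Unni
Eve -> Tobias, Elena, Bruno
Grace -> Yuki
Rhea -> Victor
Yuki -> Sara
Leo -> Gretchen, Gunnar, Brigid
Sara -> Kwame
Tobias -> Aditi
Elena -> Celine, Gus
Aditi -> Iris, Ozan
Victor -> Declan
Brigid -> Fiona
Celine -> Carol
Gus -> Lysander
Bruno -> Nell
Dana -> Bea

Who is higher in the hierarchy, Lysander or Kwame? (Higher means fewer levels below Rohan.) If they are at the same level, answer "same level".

Both Lysander and Kwame are 5 levels below Rohan.

same level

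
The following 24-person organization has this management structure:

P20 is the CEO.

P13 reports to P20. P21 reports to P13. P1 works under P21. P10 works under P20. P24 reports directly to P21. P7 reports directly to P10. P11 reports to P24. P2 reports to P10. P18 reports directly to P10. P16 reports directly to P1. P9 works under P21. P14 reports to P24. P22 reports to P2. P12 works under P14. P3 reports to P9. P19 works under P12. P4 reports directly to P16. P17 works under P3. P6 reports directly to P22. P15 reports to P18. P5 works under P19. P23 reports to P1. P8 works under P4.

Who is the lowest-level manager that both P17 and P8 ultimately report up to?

P21

P17's chain of managers is P3, P9, P21, P13, P20. P8's chain of managers is P4, P16, P1, P21, P13, P20. The first manager that appears in both chains is P21.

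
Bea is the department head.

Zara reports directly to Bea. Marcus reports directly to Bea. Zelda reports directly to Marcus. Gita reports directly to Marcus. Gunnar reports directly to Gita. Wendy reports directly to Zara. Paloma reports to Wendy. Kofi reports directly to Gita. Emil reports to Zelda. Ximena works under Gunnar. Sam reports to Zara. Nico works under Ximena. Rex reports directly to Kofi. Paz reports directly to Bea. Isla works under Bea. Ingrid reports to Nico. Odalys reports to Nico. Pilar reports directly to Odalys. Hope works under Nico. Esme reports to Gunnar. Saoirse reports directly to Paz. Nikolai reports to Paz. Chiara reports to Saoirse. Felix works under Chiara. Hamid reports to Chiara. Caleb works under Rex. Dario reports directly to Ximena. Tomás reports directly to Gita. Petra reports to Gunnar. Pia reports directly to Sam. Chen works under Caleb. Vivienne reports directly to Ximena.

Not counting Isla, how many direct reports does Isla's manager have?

3

Isla reports to Bea. Bea's other direct reports are Zara, Marcus, Paz — 3 peers.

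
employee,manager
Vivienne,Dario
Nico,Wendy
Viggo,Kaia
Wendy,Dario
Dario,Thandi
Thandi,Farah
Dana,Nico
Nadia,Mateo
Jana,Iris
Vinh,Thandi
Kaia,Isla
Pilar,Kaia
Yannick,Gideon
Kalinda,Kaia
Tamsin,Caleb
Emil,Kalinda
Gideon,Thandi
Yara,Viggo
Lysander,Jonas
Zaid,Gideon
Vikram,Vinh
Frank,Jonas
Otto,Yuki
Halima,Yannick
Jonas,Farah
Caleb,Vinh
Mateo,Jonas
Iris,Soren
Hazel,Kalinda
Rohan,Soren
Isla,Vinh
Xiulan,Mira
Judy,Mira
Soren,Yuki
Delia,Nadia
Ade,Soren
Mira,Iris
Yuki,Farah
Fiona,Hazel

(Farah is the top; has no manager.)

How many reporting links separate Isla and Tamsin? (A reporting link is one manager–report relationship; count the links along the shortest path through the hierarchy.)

3

Isla is 1 level below Vinh, and Tamsin is 2 levels below Vinh (their lowest common manager). The shortest path runs up from Isla to Vinh and back down to Tamsin: 1 + 2 = 3 links.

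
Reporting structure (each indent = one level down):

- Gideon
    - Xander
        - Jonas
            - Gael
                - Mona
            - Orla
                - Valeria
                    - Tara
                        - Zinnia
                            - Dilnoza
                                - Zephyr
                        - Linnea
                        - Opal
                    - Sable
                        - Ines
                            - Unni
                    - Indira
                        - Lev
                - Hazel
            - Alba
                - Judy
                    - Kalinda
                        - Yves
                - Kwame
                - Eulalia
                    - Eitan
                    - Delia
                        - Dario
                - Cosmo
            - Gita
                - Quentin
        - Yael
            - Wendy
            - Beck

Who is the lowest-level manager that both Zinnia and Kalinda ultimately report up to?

Jonas

Zinnia's chain of managers is Tara, Valeria, Orla, Jonas, Xander, Gideon. Kalinda's chain of managers is Judy, Alba, Jonas, Xander, Gideon. The first manager that appears in both chains is Jonas.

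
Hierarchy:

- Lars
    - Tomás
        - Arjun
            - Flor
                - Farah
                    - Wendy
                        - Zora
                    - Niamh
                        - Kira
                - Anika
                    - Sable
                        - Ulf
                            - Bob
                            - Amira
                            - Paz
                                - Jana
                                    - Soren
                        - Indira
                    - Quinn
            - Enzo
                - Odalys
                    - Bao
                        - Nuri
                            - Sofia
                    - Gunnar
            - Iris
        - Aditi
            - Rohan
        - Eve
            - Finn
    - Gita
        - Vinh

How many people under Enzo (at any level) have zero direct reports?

2

The people in Enzo's organization with no one reporting to them are Gunnar, Sofia. That is 2.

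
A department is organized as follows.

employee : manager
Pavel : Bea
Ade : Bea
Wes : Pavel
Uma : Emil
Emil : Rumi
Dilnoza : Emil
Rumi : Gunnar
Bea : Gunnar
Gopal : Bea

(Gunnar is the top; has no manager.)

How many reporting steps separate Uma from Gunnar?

3

Chain from Uma up to Gunnar: Uma → Emil → Rumi → Gunnar. That is 3 steps up, so Uma is 3 levels below Gunnar.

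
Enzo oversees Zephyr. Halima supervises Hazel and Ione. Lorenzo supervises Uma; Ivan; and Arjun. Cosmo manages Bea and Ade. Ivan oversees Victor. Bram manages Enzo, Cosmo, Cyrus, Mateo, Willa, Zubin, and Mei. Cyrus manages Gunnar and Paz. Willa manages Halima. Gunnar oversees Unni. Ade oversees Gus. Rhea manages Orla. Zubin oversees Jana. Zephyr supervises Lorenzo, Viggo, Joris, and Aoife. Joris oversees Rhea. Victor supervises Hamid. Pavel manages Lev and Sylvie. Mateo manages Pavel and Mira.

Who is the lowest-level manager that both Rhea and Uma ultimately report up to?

Zephyr

Rhea's chain of managers is Joris, Zephyr, Enzo, Bram. Uma's chain of managers is Lorenzo, Zephyr, Enzo, Bram. The first manager that appears in both chains is Zephyr.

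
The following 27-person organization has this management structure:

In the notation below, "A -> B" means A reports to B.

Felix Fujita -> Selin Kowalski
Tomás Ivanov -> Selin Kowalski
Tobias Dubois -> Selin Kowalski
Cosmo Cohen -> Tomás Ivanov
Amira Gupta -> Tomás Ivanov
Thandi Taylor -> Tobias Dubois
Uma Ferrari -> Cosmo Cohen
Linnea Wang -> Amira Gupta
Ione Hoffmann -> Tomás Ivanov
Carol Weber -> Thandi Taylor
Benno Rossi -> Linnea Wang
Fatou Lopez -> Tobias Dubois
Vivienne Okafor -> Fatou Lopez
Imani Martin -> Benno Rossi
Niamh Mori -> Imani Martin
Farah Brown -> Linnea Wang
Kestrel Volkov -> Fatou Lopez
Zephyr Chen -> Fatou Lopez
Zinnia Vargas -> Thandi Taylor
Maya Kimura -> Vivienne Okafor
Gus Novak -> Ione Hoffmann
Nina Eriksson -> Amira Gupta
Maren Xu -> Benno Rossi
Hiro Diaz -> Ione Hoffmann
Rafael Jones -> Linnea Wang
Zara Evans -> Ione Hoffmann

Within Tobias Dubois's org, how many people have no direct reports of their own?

The people in Tobias Dubois's organization with no one reporting to them are Zephyr Chen, Kestrel Volkov, Maya Kimura, Zinnia Vargas, Carol Weber. That is 5.

5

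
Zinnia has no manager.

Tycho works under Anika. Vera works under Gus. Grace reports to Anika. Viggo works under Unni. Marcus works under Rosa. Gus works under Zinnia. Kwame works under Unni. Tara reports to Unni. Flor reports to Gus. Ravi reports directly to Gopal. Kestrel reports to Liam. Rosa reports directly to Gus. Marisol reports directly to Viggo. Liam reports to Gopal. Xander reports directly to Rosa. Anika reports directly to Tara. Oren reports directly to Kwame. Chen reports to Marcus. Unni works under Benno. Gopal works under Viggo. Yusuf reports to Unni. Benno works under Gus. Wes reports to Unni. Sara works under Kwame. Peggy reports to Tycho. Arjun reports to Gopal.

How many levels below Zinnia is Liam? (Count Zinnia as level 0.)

6

Chain from Liam up to Zinnia: Liam → Gopal → Viggo → Unni → Benno → Gus → Zinnia. That is 6 steps up, so Liam is 6 levels below Zinnia.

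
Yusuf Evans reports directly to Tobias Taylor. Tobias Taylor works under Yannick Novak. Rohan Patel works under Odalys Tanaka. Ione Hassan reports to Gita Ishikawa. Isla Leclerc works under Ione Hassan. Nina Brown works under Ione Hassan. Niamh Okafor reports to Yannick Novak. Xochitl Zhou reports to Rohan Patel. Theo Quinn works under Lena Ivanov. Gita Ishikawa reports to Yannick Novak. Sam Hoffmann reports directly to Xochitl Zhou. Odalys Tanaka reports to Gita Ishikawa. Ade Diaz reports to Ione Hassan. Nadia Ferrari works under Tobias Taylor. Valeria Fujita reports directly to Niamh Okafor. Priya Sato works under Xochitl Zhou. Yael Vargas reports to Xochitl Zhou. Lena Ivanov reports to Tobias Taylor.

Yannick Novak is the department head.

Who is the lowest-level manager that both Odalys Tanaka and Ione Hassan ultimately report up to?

Gita Ishikawa

Odalys Tanaka's chain of managers is Gita Ishikawa, Yannick Novak. Ione Hassan's chain of managers is Gita Ishikawa, Yannick Novak. The first manager that appears in both chains is Gita Ishikawa.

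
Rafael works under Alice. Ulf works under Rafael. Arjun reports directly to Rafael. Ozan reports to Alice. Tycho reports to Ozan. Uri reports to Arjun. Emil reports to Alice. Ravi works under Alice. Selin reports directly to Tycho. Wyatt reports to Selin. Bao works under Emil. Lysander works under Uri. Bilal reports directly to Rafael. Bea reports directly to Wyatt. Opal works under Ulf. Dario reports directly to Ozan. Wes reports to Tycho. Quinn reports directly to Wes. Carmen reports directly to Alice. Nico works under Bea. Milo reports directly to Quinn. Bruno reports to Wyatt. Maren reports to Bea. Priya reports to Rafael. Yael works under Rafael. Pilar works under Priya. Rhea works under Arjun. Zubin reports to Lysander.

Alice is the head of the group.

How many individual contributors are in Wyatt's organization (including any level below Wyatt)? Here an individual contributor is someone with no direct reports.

3

The people in Wyatt's organization with no one reporting to them are Bruno, Maren, Nico. That is 3.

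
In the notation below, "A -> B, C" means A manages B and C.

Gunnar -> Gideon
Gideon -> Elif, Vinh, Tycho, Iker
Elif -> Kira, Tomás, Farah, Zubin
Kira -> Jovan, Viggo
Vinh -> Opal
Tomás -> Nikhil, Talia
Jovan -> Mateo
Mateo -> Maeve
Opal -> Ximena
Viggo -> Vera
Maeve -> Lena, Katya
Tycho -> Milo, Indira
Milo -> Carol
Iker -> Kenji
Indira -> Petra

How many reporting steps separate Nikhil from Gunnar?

4

Chain from Nikhil up to Gunnar: Nikhil → Tomás → Elif → Gideon → Gunnar. That is 4 steps up, so Nikhil is 4 levels below Gunnar.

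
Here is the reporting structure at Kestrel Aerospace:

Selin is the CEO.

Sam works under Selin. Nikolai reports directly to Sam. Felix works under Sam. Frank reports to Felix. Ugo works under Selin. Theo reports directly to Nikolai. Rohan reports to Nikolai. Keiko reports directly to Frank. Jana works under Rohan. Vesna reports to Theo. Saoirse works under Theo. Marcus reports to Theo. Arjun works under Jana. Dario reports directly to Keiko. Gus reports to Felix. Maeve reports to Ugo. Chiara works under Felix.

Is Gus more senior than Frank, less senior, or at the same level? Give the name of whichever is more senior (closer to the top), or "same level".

Both Gus and Frank are 3 levels below Selin.

same level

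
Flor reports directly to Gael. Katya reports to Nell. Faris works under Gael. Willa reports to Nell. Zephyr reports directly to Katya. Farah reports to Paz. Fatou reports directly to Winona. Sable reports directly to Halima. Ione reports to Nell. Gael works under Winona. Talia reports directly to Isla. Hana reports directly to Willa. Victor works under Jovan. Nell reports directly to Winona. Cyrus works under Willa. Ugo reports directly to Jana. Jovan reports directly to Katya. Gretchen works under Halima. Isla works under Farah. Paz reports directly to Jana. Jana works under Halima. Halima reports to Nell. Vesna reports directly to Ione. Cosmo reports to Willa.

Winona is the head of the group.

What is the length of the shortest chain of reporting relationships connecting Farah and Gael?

Farah is 5 levels below Winona, and Gael is 1 level below Winona (their lowest common manager). The shortest path runs up from Farah to Winona and back down to Gael: 5 + 1 = 6 links.

6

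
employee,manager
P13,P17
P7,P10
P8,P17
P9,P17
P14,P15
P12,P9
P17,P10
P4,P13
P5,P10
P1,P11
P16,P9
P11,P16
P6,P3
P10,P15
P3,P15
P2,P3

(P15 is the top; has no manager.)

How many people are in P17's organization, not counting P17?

P17 directly manages P9, P13, P8. Under P9: P12, P16, P11, P1 (4). Under P13: P4 (1). P8 has no reports. So P17's organization is 3 direct reports plus everyone under them: 5 + 2 + 1 = 8.

8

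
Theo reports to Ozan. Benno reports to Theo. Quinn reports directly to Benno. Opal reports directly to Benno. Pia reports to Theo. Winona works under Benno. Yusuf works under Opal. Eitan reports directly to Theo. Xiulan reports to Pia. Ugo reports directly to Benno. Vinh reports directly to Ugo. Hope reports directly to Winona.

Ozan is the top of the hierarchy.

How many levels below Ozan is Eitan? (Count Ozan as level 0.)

2

Chain from Eitan up to Ozan: Eitan → Theo → Ozan. That is 2 steps up, so Eitan is 2 levels below Ozan.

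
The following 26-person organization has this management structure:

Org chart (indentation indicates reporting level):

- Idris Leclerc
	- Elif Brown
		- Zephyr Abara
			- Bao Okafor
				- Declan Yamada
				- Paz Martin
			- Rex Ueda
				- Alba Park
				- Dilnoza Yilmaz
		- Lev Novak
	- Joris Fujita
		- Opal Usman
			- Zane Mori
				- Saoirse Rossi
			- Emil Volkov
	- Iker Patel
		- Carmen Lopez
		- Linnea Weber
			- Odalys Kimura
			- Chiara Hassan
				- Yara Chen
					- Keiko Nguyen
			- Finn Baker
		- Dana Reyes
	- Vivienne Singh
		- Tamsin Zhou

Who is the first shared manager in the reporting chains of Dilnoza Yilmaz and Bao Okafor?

Dilnoza Yilmaz's chain of managers is Rex Ueda, Zephyr Abara, Elif Brown, Idris Leclerc. Bao Okafor's chain of managers is Zephyr Abara, Elif Brown, Idris Leclerc. The first manager that appears in both chains is Zephyr Abara.

Zephyr Abara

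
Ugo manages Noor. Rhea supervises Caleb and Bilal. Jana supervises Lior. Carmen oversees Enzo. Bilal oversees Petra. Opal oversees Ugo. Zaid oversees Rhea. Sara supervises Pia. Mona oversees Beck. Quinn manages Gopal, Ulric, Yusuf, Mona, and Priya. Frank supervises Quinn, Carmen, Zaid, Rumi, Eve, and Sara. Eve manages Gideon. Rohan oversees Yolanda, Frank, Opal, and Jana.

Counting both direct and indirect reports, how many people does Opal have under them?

2

Opal directly manages Ugo. Under Ugo: Noor (1). That's 2 in total.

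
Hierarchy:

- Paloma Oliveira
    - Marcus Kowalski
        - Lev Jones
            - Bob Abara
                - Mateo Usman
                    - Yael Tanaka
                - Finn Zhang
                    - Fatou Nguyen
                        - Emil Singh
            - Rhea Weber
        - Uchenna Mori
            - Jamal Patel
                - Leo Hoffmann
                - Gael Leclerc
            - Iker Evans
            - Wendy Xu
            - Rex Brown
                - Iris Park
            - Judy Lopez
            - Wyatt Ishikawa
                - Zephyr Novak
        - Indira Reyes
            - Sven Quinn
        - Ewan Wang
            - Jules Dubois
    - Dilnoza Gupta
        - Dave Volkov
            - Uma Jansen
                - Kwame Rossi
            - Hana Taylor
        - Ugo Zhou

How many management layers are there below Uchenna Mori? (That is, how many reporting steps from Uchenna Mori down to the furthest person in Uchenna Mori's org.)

2

The longest chain under Uchenna Mori runs Uchenna Mori → Wyatt Ishikawa → Zephyr Novak, which is 2 levels below Uchenna Mori.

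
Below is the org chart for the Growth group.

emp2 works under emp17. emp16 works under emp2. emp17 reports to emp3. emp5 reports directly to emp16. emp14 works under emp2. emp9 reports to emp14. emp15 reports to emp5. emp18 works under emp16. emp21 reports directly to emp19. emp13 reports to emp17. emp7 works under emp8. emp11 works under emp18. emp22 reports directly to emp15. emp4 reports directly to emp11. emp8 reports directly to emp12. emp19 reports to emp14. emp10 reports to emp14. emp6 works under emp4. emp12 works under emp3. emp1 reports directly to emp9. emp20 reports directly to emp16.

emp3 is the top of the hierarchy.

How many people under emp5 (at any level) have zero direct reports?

1

The only person in emp5's organization with no one reporting to them is emp22. That is 1.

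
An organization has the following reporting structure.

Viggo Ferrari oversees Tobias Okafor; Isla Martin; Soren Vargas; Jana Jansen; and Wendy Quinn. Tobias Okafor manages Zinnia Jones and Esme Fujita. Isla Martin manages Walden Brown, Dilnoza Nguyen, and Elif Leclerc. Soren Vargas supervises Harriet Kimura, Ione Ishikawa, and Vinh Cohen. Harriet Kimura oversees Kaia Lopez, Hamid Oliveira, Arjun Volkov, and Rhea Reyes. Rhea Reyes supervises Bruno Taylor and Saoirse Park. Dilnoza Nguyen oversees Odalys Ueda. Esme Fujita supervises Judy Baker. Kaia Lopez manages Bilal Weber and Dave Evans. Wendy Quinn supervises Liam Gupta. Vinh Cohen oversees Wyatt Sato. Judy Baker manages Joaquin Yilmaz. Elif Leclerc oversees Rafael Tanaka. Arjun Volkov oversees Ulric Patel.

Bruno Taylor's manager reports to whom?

Harriet Kimura

Bruno Taylor reports to Rhea Reyes, and Rhea Reyes reports to Harriet Kimura. So Bruno Taylor's skip-level manager is Harriet Kimura.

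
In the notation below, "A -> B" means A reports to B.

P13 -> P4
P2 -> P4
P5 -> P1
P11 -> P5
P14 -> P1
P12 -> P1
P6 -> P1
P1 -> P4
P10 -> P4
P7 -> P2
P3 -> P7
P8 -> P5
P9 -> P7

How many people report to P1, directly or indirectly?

P1 directly manages P5, P12, P14, P6. Under P5: P11, P8 (2). P12 has no reports. P14 has no reports. P6 has no reports. So P1's organization is 4 direct reports plus everyone under them: 3 + 1 + 1 + 1 = 6.

6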